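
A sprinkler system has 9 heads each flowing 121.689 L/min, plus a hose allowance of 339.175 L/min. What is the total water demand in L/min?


Sprinkler demand = 9 * 121.689 = 1095.201 L/min
Total = 1095.201 + 339.175 = 1434.376 L/min

1434.376 L/min


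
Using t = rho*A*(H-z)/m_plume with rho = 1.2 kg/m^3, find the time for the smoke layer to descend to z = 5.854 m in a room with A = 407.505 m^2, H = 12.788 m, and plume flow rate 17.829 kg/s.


H - z = 6.934 m
t = 1.2 * 407.505 * 6.934 / 17.829 = 190.18 s

190.18 s


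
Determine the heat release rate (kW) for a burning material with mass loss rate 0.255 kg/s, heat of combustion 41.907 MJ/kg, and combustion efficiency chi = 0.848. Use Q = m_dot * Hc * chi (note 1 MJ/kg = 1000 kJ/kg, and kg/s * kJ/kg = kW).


Hc = 41.907 MJ/kg = 41.907 * 1000 kJ/kg = 41907 kJ/kg
Q = 0.255 kg/s * 41907 kJ/kg * 0.848 = 9062.0 kW

9062.0 kW


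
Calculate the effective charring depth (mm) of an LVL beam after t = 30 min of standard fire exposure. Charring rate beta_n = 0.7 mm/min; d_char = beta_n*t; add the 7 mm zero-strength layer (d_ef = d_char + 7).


d_char = 0.7 * 30 = 21 mm
d_ef = 21 + 1.0*7 = 28 mm

28 mm


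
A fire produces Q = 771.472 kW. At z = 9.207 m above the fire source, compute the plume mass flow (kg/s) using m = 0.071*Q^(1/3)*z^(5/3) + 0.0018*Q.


Q^(1/3) = 9.1715
z^(5/3) = 40.445
First term = 0.071 * 9.1715 * 40.445 = 26.337
Second term = 0.0018 * 771.472 = 1.3886
m = 27.725 kg/s

27.725 kg/s


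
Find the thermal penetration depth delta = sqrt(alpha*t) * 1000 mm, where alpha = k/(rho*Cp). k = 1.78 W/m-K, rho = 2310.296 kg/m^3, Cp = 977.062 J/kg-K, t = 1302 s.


alpha = 1.78 / (2310.296 * 977.062) = 7.8855e-07 m^2/s
alpha * t = 0.0010267
delta = sqrt(0.0010267) * 1000 = 32.042 mm

32.042 mm


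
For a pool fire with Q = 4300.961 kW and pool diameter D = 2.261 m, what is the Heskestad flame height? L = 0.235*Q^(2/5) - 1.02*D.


Q^(2/5) = 28.407
0.235 * Q^(2/5) = 6.6757
1.02 * D = 2.3062
L = 4.3694 m

4.3694 m


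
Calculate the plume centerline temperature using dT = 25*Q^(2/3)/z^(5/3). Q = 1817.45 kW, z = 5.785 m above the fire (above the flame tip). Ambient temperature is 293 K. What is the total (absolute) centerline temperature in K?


Q^(2/3) = 148.93
z^(5/3) = 18.643
dT = 25 * 148.93 / 18.643 = 199.71 K
T = 293 + 199.71 = 492.71 K

492.71 K


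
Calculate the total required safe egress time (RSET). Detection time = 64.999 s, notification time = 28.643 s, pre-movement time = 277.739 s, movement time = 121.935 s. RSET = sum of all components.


Total = 64.999 + 28.643 + 277.739 + 121.935 = 493.316 s

493.316 s


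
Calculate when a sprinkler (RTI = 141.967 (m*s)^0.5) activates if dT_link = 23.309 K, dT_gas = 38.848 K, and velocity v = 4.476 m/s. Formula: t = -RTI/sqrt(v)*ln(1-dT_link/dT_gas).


dT_link/dT_gas = 0.60001
ln(1 - 0.60001) = -0.91630
t = -141.967 / sqrt(4.476) * -0.91630 = 61.487 s

61.487 s


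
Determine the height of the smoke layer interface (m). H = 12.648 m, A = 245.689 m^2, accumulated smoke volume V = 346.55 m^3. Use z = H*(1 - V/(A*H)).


V/(A*H) = 0.11152
1 - 0.11152 = 0.88848
z = 12.648 * 0.88848 = 11.237 m

11.237 m


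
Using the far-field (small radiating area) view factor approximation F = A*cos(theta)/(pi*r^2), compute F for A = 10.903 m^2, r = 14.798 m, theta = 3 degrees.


cos(3 deg) = 0.99863
pi*r^2 = 687.95
F = 10.903 * 0.99863 / 687.95 = 0.015827

0.015827


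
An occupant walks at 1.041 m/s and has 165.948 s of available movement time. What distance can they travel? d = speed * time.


d = 1.041 * 165.948 = 172.75 m

172.75 m


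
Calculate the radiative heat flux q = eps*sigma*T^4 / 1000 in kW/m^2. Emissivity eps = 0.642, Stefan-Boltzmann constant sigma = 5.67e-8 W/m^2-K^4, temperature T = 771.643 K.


T^4 = 3.5454e+11
q = 0.642 * 5.67e-8 * 3.5454e+11 / 1000 = 12.906 kW/m^2

12.906 kW/m^2


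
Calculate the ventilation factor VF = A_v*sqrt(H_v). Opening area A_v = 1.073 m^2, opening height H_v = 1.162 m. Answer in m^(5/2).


sqrt(H_v) = 1.0780
VF = 1.073 * 1.0780 = 1.1567 m^(5/2)

1.1567 m^(5/2)


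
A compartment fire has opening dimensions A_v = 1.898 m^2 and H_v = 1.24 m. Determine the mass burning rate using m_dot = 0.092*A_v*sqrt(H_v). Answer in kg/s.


sqrt(H_v) = 1.1136
m_dot = 0.092 * 1.898 * 1.1136 = 0.19444 kg/s

0.19444 kg/s


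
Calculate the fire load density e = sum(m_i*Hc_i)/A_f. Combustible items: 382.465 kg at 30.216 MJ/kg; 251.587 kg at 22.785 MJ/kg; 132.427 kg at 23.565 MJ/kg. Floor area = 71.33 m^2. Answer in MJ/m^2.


Total energy = 382.465*30.216 + 251.587*22.785 + 132.427*23.565
= 11556.56 + 5732.410 + 3120.642
= 20409.61 MJ
e = 20409.61 / 71.33 = 286.13 MJ/m^2

286.13 MJ/m^2


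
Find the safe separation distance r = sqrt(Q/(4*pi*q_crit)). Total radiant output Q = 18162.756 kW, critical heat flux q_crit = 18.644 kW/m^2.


4*pi*q_crit = 234.29
Q/(4*pi*q_crit) = 77.523
r = sqrt(77.523) = 8.8047 m

8.8047 m


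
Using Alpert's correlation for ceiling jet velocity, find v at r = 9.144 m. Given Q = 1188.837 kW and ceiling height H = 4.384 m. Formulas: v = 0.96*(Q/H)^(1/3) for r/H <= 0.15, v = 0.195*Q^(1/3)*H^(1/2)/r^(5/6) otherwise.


r/H = 9.144 / 4.384 = 2.0858
r/H > 0.15, so v = 0.195*Q^(1/3)*H^(1/2)/r^(5/6)
Q^(1/3) = 10.594
H^(1/2) = 2.0938
r^(5/6) = 6.3233
v = 0.195 * 10.594 * 2.0938 / 6.3233 = 0.68401 m/s

0.68401 m/s


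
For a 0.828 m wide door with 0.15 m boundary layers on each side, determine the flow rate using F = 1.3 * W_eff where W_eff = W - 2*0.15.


W_eff = 0.828 - 0.30 = 0.528 m
F = 1.3 * 0.528 = 0.68640 persons/s

0.68640 persons/s


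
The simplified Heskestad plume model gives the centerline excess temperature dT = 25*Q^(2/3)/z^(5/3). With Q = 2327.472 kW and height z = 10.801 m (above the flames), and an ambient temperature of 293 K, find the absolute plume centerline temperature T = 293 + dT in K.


Q^(2/3) = 175.63
z^(5/3) = 52.776
dT = 25 * 175.63 / 52.776 = 83.194 K
T = 293 + 83.194 = 376.19 K

376.19 K


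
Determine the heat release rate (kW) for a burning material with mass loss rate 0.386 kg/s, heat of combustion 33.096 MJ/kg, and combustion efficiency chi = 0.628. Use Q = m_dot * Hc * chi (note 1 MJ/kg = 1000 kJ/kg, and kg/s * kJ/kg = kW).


Hc = 33.096 MJ/kg = 33.096 * 1000 kJ/kg = 33096 kJ/kg
Q = 0.386 kg/s * 33096 kJ/kg * 0.628 = 8022.7 kW

8022.7 kW


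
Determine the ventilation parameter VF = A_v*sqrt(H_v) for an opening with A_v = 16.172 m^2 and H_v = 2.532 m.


sqrt(H_v) = 1.5912
VF = 16.172 * 1.5912 = 25.733 m^(5/2)

25.733 m^(5/2)


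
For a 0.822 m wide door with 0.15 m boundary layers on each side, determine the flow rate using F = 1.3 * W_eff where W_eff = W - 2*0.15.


W_eff = 0.822 - 0.30 = 0.522 m
F = 1.3 * 0.522 = 0.67860 persons/s

0.67860 persons/s


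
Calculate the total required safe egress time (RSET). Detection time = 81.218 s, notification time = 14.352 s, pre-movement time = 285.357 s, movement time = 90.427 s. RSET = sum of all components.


Total = 81.218 + 14.352 + 285.357 + 90.427 = 471.354 s

471.354 s


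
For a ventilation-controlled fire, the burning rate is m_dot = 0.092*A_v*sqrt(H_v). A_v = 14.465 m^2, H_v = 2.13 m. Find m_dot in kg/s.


sqrt(H_v) = 1.4595
m_dot = 0.092 * 14.465 * 1.4595 = 1.9422 kg/s

1.9422 kg/s


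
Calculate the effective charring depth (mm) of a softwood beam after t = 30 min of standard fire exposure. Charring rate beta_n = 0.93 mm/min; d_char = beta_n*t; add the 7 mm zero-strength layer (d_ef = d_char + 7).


d_char = 0.93 * 30 = 27.9 mm
d_ef = 27.9 + 1.0*7 = 34.9 mm

34.9 mm


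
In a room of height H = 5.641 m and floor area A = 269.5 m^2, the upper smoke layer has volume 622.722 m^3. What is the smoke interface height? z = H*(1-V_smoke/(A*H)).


V/(A*H) = 0.40962
1 - 0.40962 = 0.59038
z = 5.641 * 0.59038 = 3.3303 m

3.3303 m


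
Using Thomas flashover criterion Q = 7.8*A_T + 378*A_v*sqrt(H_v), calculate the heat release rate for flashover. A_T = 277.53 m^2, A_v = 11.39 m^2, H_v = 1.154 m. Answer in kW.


7.8*A_T = 2164.734
sqrt(H_v) = 1.0742
378*A_v*sqrt(H_v) = 4625.1
Q = 2164.734 + 4625.1 = 6789.8 kW

6789.8 kW


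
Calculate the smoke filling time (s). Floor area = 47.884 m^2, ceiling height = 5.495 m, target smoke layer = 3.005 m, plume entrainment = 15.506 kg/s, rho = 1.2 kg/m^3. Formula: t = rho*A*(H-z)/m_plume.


H - z = 2.49 m
t = 1.2 * 47.884 * 2.49 / 15.506 = 9.2272 s

9.2272 s


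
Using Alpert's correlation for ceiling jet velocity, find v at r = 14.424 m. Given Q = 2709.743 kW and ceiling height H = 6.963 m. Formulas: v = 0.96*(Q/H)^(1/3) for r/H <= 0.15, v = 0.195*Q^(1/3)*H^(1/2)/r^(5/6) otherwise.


r/H = 14.424 / 6.963 = 2.0715
r/H > 0.15, so v = 0.195*Q^(1/3)*H^(1/2)/r^(5/6)
Q^(1/3) = 13.941
H^(1/2) = 2.6387
r^(5/6) = 9.2450
v = 0.195 * 13.941 * 2.6387 / 9.2450 = 0.77596 m/s

0.77596 m/s


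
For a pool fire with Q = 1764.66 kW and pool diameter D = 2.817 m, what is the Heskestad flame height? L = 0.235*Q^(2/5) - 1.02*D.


Q^(2/5) = 19.891
0.235 * Q^(2/5) = 4.6745
1.02 * D = 2.8733
L = 1.8011 m

1.8011 m


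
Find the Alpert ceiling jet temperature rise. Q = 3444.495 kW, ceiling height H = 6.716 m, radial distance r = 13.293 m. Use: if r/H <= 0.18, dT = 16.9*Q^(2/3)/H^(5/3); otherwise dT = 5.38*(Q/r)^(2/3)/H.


r/H = 13.293 / 6.716 = 1.9793
r/H > 0.18, so dT = 5.38*(Q/r)^(2/3)/H
Q/r = 259.12
(Q/r)^(2/3) = 40.644
dT = 5.38 * 40.644 / 6.716 = 32.559 K

32.559 K


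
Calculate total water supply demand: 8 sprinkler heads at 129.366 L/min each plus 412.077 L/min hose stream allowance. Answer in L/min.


Sprinkler demand = 8 * 129.366 = 1034.928 L/min
Total = 1034.928 + 412.077 = 1447.005 L/min

1447.005 L/min


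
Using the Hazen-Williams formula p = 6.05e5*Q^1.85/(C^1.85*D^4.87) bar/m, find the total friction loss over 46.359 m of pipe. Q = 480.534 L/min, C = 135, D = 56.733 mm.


Q^1.85 = 91451
C^1.85 = 8732.1
D^4.87 = 3.4768e+08
p/m = 0.018224 bar/m
p_total = 0.018224 * 46.359 = 0.84485 bar

0.84485 bar


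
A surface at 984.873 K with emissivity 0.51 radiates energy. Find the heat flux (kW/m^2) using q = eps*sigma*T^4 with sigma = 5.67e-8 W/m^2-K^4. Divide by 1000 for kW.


T^4 = 9.4085e+11
q = 0.51 * 5.67e-8 * 9.4085e+11 / 1000 = 27.207 kW/m^2

27.207 kW/m^2


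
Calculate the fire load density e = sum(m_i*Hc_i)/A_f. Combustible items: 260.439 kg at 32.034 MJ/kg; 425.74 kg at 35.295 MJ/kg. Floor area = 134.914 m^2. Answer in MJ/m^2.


Total energy = 260.439*32.034 + 425.74*35.295
= 8342.903 + 15026.49
= 23369.40 MJ
e = 23369.40 / 134.914 = 173.22 MJ/m^2

173.22 MJ/m^2


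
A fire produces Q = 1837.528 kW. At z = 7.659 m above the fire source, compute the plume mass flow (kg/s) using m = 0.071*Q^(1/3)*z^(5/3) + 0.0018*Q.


Q^(1/3) = 12.248
z^(5/3) = 29.759
First term = 0.071 * 12.248 * 29.759 = 25.880
Second term = 0.0018 * 1837.528 = 3.3076
m = 29.187 kg/s

29.187 kg/s


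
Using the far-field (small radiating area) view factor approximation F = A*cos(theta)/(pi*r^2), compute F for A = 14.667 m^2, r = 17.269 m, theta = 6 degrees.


cos(6 deg) = 0.99452
pi*r^2 = 936.88
F = 14.667 * 0.99452 / 936.88 = 0.015569

0.015569


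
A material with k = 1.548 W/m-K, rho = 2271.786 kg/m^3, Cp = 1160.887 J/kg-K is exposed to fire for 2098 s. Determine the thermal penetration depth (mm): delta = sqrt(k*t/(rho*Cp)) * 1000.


alpha = 1.548 / (2271.786 * 1160.887) = 5.8697e-07 m^2/s
alpha * t = 0.0012315
delta = sqrt(0.0012315) * 1000 = 35.092 mm

35.092 mm


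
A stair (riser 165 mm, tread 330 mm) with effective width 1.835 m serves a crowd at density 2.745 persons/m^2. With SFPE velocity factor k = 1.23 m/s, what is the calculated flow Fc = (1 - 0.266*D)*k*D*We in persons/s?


1 - 0.266*D = 1 - 0.266*2.745 = 0.26983
Fs = 0.26983 * 1.23 * 2.745 = 0.91104 persons/(s*m)
Fc = 0.91104 * 1.835 = 1.6718 persons/s

1.6718 persons/s


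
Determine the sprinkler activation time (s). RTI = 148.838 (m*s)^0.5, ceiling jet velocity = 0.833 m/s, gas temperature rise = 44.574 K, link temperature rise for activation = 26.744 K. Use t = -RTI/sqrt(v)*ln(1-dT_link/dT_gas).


dT_link/dT_gas = 0.59999
ln(1 - 0.59999) = -0.91627
t = -148.838 / sqrt(0.833) * -0.91627 = 149.42 s

149.42 s


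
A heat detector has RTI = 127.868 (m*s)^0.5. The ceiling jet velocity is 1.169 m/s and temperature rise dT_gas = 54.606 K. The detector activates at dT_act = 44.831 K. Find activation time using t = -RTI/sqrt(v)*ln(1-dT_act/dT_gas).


dT_act/dT_gas = 0.82099
ln(1 - 0.82099) = -1.7203
t = -127.868 / sqrt(1.169) * -1.7203 = 203.45 s

203.45 s


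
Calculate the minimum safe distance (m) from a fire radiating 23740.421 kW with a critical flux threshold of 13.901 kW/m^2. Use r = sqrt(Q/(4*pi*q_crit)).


4*pi*q_crit = 174.69
Q/(4*pi*q_crit) = 135.90
r = sqrt(135.90) = 11.658 m

11.658 m


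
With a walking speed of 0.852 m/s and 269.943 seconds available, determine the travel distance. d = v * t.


d = 0.852 * 269.943 = 229.99 m

229.99 m


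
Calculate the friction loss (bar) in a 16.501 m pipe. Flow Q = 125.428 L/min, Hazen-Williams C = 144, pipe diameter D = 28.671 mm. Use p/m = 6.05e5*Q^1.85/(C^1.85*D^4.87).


Q^1.85 = 7621.3
C^1.85 = 9839.4
D^4.87 = 1.2524e+07
p/m = 0.037417 bar/m
p_total = 0.037417 * 16.501 = 0.61742 bar

0.61742 bar


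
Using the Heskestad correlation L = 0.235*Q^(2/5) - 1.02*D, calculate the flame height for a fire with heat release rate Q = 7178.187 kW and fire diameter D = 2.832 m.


Q^(2/5) = 34.866
0.235 * Q^(2/5) = 8.1936
1.02 * D = 2.8886
L = 5.3049 m

5.3049 m


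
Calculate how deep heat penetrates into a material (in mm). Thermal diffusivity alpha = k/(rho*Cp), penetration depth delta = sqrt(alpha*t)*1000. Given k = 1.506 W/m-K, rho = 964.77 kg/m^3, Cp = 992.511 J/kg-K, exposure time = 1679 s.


alpha = 1.506 / (964.77 * 992.511) = 1.5728e-06 m^2/s
alpha * t = 0.0026407
delta = sqrt(0.0026407) * 1000 = 51.388 mm

51.388 mm


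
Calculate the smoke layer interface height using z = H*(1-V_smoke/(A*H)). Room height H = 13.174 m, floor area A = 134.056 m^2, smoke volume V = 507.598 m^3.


V/(A*H) = 0.28742
1 - 0.28742 = 0.71258
z = 13.174 * 0.71258 = 9.3875 m

9.3875 m


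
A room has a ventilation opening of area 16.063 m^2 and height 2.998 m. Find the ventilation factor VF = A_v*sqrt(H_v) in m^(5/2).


sqrt(H_v) = 1.7315
VF = 16.063 * 1.7315 = 27.813 m^(5/2)

27.813 m^(5/2)


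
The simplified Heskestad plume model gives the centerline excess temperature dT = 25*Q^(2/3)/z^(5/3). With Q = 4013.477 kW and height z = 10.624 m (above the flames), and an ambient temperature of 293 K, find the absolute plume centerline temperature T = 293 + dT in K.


Q^(2/3) = 252.55
z^(5/3) = 51.343
dT = 25 * 252.55 / 51.343 = 122.97 K
T = 293 + 122.97 = 415.97 K

415.97 K


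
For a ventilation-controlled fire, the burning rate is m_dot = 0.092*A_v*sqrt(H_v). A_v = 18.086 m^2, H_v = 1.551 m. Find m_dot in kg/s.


sqrt(H_v) = 1.2454
m_dot = 0.092 * 18.086 * 1.2454 = 2.0722 kg/s

2.0722 kg/s


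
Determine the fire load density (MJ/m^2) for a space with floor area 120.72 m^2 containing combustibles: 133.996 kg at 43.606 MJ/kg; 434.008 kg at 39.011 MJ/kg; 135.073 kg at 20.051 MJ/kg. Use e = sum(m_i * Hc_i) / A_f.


Total energy = 133.996*43.606 + 434.008*39.011 + 135.073*20.051
= 5843.030 + 16931.09 + 2708.349
= 25482.46 MJ
e = 25482.46 / 120.72 = 211.09 MJ/m^2

211.09 MJ/m^2


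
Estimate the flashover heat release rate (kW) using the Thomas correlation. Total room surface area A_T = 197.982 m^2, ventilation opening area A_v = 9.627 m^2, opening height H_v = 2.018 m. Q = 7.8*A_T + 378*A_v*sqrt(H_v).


7.8*A_T = 1544.3
sqrt(H_v) = 1.4206
378*A_v*sqrt(H_v) = 5169.4
Q = 1544.3 + 5169.4 = 6713.7 kW

6713.7 kW


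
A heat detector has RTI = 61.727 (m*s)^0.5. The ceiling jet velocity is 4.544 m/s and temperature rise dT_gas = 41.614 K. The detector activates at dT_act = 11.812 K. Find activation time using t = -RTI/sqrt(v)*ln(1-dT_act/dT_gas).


dT_act/dT_gas = 0.28385
ln(1 - 0.28385) = -0.33386
t = -61.727 / sqrt(4.544) * -0.33386 = 9.6677 s

9.6677 s


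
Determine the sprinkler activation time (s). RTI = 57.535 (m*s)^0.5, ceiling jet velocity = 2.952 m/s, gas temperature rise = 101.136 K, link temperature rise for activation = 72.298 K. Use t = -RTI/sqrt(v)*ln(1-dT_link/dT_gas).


dT_link/dT_gas = 0.71486
ln(1 - 0.71486) = -1.2548
t = -57.535 / sqrt(2.952) * -1.2548 = 42.018 s

42.018 s


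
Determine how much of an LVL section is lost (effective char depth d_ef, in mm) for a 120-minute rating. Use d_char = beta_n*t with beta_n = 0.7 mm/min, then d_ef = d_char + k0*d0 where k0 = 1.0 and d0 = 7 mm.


d_char = 0.7 * 120 = 84 mm
d_ef = 84 + 1.0*7 = 91 mm

91 mm


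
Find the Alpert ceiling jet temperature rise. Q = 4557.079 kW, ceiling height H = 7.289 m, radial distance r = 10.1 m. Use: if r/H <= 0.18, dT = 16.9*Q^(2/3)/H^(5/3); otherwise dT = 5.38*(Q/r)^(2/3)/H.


r/H = 10.1 / 7.289 = 1.3856
r/H > 0.18, so dT = 5.38*(Q/r)^(2/3)/H
Q/r = 451.20
(Q/r)^(2/3) = 58.827
dT = 5.38 * 58.827 / 7.289 = 43.420 K

43.420 K


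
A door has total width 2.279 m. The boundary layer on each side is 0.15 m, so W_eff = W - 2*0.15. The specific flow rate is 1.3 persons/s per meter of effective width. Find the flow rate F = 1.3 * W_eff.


W_eff = 2.279 - 0.30 = 1.979 m
F = 1.3 * 1.979 = 2.5727 persons/s

2.5727 persons/s


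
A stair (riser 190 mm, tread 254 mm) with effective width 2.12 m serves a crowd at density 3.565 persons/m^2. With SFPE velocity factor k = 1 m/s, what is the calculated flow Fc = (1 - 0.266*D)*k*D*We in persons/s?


1 - 0.266*D = 1 - 0.266*3.565 = 0.051710
Fs = 0.051710 * 1 * 3.565 = 0.18435 persons/(s*m)
Fc = 0.18435 * 2.12 = 0.39081 persons/s

0.39081 persons/s


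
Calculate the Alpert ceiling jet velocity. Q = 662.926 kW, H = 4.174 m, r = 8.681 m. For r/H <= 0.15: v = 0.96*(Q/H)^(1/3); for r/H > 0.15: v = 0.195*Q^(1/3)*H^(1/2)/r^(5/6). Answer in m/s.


r/H = 8.681 / 4.174 = 2.0798
r/H > 0.15, so v = 0.195*Q^(1/3)*H^(1/2)/r^(5/6)
Q^(1/3) = 8.7194
H^(1/2) = 2.0430
r^(5/6) = 6.0554
v = 0.195 * 8.7194 * 2.0430 / 6.0554 = 0.57366 m/s

0.57366 m/s


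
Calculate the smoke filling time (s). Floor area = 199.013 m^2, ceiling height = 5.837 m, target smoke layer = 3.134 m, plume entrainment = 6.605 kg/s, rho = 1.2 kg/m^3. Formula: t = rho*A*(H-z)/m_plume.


H - z = 2.703 m
t = 1.2 * 199.013 * 2.703 / 6.605 = 97.732 s

97.732 s


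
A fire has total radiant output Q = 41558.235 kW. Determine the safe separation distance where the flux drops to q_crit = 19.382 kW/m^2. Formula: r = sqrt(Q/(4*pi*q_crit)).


4*pi*q_crit = 243.56
Q/(4*pi*q_crit) = 170.63
r = sqrt(170.63) = 13.062 m

13.062 m


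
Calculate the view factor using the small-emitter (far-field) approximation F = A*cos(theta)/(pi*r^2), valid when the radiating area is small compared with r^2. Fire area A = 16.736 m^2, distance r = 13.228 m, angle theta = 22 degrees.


cos(22 deg) = 0.92718
pi*r^2 = 549.72
F = 16.736 * 0.92718 / 549.72 = 0.028228

0.028228


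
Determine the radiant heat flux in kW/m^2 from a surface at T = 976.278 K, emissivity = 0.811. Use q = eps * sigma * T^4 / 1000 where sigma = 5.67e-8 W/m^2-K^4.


T^4 = 9.0844e+11
q = 0.811 * 5.67e-8 * 9.0844e+11 / 1000 = 41.773 kW/m^2

41.773 kW/m^2


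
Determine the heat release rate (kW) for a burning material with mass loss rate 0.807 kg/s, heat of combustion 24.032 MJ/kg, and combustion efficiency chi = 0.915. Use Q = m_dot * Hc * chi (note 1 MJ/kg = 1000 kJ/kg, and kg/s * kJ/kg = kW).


Hc = 24.032 MJ/kg = 24.032 * 1000 kJ/kg = 24032 kJ/kg
Q = 0.807 kg/s * 24032 kJ/kg * 0.915 = 17745 kW

17745 kW


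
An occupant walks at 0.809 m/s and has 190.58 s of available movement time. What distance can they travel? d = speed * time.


d = 0.809 * 190.58 = 154.18 m

154.18 m


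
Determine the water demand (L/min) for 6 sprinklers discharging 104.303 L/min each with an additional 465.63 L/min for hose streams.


Sprinkler demand = 6 * 104.303 = 625.818 L/min
Total = 625.818 + 465.63 = 1091.448 L/min

1091.448 L/min


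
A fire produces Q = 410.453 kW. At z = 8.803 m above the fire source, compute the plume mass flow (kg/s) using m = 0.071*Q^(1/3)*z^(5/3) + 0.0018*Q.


Q^(1/3) = 7.4317
z^(5/3) = 37.531
First term = 0.071 * 7.4317 * 37.531 = 19.803
Second term = 0.0018 * 410.453 = 0.73882
m = 20.542 kg/s

20.542 kg/s


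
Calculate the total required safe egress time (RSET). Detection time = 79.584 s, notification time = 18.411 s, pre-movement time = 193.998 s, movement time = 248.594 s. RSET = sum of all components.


Total = 79.584 + 18.411 + 193.998 + 248.594 = 540.587 s

540.587 s


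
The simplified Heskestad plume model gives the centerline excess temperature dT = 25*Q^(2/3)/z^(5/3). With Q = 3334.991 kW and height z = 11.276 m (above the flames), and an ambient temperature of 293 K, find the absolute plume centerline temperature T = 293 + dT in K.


Q^(2/3) = 223.22
z^(5/3) = 56.701
dT = 25 * 223.22 / 56.701 = 98.419 K
T = 293 + 98.419 = 391.42 K

391.42 K


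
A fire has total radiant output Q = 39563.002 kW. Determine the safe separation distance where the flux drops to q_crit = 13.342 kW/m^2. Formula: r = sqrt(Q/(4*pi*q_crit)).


4*pi*q_crit = 167.66
Q/(4*pi*q_crit) = 235.97
r = sqrt(235.97) = 15.361 m

15.361 m


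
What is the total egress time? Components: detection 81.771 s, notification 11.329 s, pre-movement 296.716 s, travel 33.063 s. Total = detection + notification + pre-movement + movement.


Total = 81.771 + 11.329 + 296.716 + 33.063 = 422.879 s

422.879 s


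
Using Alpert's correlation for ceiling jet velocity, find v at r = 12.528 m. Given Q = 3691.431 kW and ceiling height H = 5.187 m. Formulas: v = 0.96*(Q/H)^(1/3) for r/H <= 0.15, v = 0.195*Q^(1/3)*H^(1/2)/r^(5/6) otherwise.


r/H = 12.528 / 5.187 = 2.4153
r/H > 0.15, so v = 0.195*Q^(1/3)*H^(1/2)/r^(5/6)
Q^(1/3) = 15.455
H^(1/2) = 2.2775
r^(5/6) = 8.2206
v = 0.195 * 15.455 * 2.2775 / 8.2206 = 0.83494 m/s

0.83494 m/s


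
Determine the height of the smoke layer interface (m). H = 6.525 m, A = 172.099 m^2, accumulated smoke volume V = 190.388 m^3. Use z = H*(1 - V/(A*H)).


V/(A*H) = 0.16954
1 - 0.16954 = 0.83046
z = 6.525 * 0.83046 = 5.4187 m

5.4187 m


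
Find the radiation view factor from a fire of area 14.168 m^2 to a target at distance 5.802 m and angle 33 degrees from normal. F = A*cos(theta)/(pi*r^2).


cos(33 deg) = 0.83867
pi*r^2 = 105.76
F = 14.168 * 0.83867 / 105.76 = 0.11236

0.11236


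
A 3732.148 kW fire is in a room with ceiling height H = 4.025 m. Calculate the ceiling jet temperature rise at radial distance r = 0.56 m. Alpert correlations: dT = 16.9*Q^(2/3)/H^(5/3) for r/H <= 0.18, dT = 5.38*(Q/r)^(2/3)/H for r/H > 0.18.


r/H = 0.56 / 4.025 = 0.13913
r/H <= 0.18, so dT = 16.9*Q^(2/3)/H^(5/3)
Q^(2/3) = 240.61
H^(5/3) = 10.185
dT = 16.9 * 240.61 / 10.185 = 399.25 K

399.25 K


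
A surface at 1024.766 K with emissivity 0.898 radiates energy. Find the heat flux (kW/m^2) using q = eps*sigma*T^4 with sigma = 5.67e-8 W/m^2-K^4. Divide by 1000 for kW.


T^4 = 1.1028e+12
q = 0.898 * 5.67e-8 * 1.1028e+12 / 1000 = 56.151 kW/m^2

56.151 kW/m^2


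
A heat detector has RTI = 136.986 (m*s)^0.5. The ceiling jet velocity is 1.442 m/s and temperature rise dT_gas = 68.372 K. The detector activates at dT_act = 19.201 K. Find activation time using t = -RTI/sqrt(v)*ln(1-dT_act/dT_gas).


dT_act/dT_gas = 0.28083
ln(1 - 0.28083) = -0.32966
t = -136.986 / sqrt(1.442) * -0.32966 = 37.606 s

37.606 s


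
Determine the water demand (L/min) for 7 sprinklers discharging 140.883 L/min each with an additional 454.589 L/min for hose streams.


Sprinkler demand = 7 * 140.883 = 986.181 L/min
Total = 986.181 + 454.589 = 1440.77 L/min

1440.77 L/min


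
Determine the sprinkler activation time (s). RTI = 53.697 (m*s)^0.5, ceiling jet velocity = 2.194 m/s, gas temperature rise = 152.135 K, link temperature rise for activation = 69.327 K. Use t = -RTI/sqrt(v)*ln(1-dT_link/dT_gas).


dT_link/dT_gas = 0.45569
ln(1 - 0.45569) = -0.60824
t = -53.697 / sqrt(2.194) * -0.60824 = 22.050 s

22.050 s


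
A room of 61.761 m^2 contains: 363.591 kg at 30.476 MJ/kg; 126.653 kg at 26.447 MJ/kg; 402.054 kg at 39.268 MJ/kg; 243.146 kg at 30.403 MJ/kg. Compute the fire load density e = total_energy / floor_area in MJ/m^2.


Total energy = 363.591*30.476 + 126.653*26.447 + 402.054*39.268 + 243.146*30.403
= 11080.80 + 3349.592 + 15787.86 + 7392.368
= 37610.62 MJ
e = 37610.62 / 61.761 = 608.97 MJ/m^2

608.97 MJ/m^2


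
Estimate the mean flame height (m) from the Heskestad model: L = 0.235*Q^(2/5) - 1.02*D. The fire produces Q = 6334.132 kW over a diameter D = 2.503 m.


Q^(2/5) = 33.165
0.235 * Q^(2/5) = 7.7937
1.02 * D = 2.5531
L = 5.2406 m

5.2406 m


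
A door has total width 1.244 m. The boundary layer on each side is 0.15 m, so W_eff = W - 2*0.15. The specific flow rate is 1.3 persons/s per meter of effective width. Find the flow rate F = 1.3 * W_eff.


W_eff = 1.244 - 0.30 = 0.944 m
F = 1.3 * 0.944 = 1.2272 persons/s

1.2272 persons/s


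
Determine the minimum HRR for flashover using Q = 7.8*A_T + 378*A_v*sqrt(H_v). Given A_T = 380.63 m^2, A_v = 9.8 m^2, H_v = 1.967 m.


7.8*A_T = 2968.914
sqrt(H_v) = 1.4025
378*A_v*sqrt(H_v) = 5195.4
Q = 2968.914 + 5195.4 = 8164.3 kW

8164.3 kW


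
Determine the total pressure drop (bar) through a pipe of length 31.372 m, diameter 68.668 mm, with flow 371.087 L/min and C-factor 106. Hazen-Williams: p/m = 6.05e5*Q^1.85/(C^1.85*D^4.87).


Q^1.85 = 56693
C^1.85 = 5582.3
D^4.87 = 8.8104e+08
p/m = 0.0069739 bar/m
p_total = 0.0069739 * 31.372 = 0.21879 bar

0.21879 bar


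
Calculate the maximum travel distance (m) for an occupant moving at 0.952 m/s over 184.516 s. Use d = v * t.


d = 0.952 * 184.516 = 175.66 m

175.66 m


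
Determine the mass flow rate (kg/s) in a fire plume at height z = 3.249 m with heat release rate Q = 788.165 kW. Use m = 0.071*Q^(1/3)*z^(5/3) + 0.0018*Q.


Q^(1/3) = 9.2372
z^(5/3) = 7.1272
First term = 0.071 * 9.2372 * 7.1272 = 4.6743
Second term = 0.0018 * 788.165 = 1.4187
m = 6.0930 kg/s

6.0930 kg/s


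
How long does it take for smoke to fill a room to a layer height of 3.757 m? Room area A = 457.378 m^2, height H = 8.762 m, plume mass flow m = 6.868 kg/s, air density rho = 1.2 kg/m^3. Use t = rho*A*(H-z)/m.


H - z = 5.005 m
t = 1.2 * 457.378 * 5.005 / 6.868 = 399.97 s

399.97 s


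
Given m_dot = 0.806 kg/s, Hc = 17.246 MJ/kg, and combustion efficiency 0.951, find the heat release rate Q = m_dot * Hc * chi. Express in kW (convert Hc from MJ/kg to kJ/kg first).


Hc = 17.246 MJ/kg = 17.246 * 1000 kJ/kg = 17246 kJ/kg
Q = 0.806 kg/s * 17246 kJ/kg * 0.951 = 13219 kW

13219 kW


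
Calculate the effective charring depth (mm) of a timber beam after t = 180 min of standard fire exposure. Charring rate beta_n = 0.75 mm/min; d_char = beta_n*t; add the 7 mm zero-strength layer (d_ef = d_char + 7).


d_char = 0.75 * 180 = 135 mm
d_ef = 135 + 1.0*7 = 142 mm

142 mm


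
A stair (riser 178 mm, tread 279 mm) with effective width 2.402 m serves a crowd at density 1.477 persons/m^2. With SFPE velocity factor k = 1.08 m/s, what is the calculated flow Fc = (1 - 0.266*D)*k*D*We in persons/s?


1 - 0.266*D = 1 - 0.266*1.477 = 0.60712
Fs = 0.60712 * 1.08 * 1.477 = 0.96845 persons/(s*m)
Fc = 0.96845 * 2.402 = 2.3262 persons/s

2.3262 persons/s


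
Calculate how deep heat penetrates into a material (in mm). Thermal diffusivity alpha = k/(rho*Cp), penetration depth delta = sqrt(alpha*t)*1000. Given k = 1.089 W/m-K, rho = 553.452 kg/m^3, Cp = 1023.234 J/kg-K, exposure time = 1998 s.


alpha = 1.089 / (553.452 * 1023.234) = 1.9230e-06 m^2/s
alpha * t = 0.0038421
delta = sqrt(0.0038421) * 1000 = 61.985 mm

61.985 mm


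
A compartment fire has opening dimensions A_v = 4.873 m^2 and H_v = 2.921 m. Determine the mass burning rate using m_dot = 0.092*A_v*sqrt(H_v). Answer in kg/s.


sqrt(H_v) = 1.7091
m_dot = 0.092 * 4.873 * 1.7091 = 0.76621 kg/s

0.76621 kg/s


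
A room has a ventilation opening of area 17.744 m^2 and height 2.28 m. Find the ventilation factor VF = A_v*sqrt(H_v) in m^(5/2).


sqrt(H_v) = 1.5100
VF = 17.744 * 1.5100 = 26.793 m^(5/2)

26.793 m^(5/2)


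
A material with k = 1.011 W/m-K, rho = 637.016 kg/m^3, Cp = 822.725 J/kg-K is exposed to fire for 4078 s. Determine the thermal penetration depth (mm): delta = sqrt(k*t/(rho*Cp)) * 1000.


alpha = 1.011 / (637.016 * 822.725) = 1.9291e-06 m^2/s
alpha * t = 0.0078667
delta = sqrt(0.0078667) * 1000 = 88.694 mm

88.694 mm


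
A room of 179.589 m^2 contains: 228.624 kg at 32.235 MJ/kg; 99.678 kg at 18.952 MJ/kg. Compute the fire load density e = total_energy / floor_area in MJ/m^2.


Total energy = 228.624*32.235 + 99.678*18.952
= 7369.695 + 1889.097
= 9258.792 MJ
e = 9258.792 / 179.589 = 51.555 MJ/m^2

51.555 MJ/m^2


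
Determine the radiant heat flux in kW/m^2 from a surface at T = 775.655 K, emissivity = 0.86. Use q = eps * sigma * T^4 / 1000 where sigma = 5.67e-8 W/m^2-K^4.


T^4 = 3.6197e+11
q = 0.86 * 5.67e-8 * 3.6197e+11 / 1000 = 17.650 kW/m^2

17.650 kW/m^2


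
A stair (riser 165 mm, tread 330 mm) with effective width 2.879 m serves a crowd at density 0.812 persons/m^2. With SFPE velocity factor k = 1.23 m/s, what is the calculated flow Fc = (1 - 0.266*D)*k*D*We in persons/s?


1 - 0.266*D = 1 - 0.266*0.812 = 0.78401
Fs = 0.78401 * 1.23 * 0.812 = 0.78304 persons/(s*m)
Fc = 0.78304 * 2.879 = 2.2544 persons/s

2.2544 persons/s


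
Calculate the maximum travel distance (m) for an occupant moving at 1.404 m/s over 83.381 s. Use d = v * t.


d = 1.404 * 83.381 = 117.07 m

117.07 m


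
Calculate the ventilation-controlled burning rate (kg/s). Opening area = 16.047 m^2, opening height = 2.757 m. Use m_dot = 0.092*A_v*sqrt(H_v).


sqrt(H_v) = 1.6604
m_dot = 0.092 * 16.047 * 1.6604 = 2.4513 kg/s

2.4513 kg/s


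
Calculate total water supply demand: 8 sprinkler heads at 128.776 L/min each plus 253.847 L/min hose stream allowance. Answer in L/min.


Sprinkler demand = 8 * 128.776 = 1030.208 L/min
Total = 1030.208 + 253.847 = 1284.055 L/min

1284.055 L/min


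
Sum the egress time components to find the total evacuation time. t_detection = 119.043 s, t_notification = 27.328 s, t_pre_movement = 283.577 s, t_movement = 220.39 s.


Total = 119.043 + 27.328 + 283.577 + 220.39 = 650.338 s

650.338 s


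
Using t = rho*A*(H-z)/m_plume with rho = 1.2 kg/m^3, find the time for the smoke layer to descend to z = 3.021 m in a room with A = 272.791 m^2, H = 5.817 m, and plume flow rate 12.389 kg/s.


H - z = 2.796 m
t = 1.2 * 272.791 * 2.796 / 12.389 = 73.878 s

73.878 s


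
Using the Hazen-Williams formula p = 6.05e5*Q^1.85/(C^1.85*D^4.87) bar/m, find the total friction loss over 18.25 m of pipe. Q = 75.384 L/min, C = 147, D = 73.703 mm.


Q^1.85 = 2971.4
C^1.85 = 10222
D^4.87 = 1.2435e+09
p/m = 0.00014143 bar/m
p_total = 0.00014143 * 18.25 = 0.0025810 bar

0.0025810 bar


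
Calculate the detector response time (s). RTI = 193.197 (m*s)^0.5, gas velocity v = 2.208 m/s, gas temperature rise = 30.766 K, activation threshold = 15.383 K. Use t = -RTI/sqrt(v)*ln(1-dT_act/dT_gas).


dT_act/dT_gas = 0.5
ln(1 - 0.5) = -0.69315
t = -193.197 / sqrt(2.208) * -0.69315 = 90.121 s

90.121 s


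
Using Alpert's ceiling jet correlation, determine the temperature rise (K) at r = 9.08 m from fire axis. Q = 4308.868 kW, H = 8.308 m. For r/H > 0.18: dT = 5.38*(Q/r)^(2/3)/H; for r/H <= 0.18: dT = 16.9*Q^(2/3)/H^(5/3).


r/H = 9.08 / 8.308 = 1.0929
r/H > 0.18, so dT = 5.38*(Q/r)^(2/3)/H
Q/r = 474.54
(Q/r)^(2/3) = 60.839
dT = 5.38 * 60.839 / 8.308 = 39.398 K

39.398 K


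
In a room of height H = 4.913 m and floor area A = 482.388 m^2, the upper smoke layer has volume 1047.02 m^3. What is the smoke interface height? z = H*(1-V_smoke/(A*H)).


V/(A*H) = 0.44179
1 - 0.44179 = 0.55821
z = 4.913 * 0.55821 = 2.7425 m

2.7425 m


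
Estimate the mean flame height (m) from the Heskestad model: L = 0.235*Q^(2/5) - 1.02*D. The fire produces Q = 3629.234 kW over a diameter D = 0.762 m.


Q^(2/5) = 26.542
0.235 * Q^(2/5) = 6.2373
1.02 * D = 0.77724
L = 5.4600 m

5.4600 m


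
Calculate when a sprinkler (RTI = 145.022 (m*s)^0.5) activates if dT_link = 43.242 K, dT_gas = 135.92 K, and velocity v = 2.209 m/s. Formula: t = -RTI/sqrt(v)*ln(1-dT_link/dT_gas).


dT_link/dT_gas = 0.31814
ln(1 - 0.31814) = -0.38294
t = -145.022 / sqrt(2.209) * -0.38294 = 37.365 s

37.365 s


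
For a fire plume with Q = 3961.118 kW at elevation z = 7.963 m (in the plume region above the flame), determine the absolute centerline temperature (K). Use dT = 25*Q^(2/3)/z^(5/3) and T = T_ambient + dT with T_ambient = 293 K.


Q^(2/3) = 250.35
z^(5/3) = 31.754
dT = 25 * 250.35 / 31.754 = 197.10 K
T = 293 + 197.10 = 490.10 K

490.10 K


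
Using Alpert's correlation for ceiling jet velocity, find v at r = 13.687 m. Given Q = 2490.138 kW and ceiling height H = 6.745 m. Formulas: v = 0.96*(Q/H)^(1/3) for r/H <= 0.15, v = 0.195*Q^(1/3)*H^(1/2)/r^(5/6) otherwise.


r/H = 13.687 / 6.745 = 2.0292
r/H > 0.15, so v = 0.195*Q^(1/3)*H^(1/2)/r^(5/6)
Q^(1/3) = 13.554
H^(1/2) = 2.5971
r^(5/6) = 8.8496
v = 0.195 * 13.554 * 2.5971 / 8.8496 = 0.77567 m/s

0.77567 m/s


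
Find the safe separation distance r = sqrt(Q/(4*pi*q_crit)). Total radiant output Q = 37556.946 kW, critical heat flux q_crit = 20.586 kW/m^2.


4*pi*q_crit = 258.69
Q/(4*pi*q_crit) = 145.18
r = sqrt(145.18) = 12.049 m

12.049 m


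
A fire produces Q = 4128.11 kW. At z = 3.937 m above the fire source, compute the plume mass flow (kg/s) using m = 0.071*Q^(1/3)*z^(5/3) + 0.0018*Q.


Q^(1/3) = 16.042
z^(5/3) = 9.8162
First term = 0.071 * 16.042 * 9.8162 = 11.180
Second term = 0.0018 * 4128.11 = 7.4306
m = 18.611 kg/s

18.611 kg/s


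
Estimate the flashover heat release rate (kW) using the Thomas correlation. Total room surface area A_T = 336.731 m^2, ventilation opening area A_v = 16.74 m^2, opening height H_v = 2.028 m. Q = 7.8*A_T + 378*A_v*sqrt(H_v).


7.8*A_T = 2626.5
sqrt(H_v) = 1.4241
378*A_v*sqrt(H_v) = 9011.2
Q = 2626.5 + 9011.2 = 11638 kW

11638 kW


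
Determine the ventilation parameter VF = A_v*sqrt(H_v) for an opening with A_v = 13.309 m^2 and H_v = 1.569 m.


sqrt(H_v) = 1.2526
VF = 13.309 * 1.2526 = 16.671 m^(5/2)

16.671 m^(5/2)


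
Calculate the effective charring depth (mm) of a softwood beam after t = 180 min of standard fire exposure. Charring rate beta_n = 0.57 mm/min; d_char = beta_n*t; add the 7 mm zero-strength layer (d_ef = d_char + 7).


d_char = 0.57 * 180 = 102.6 mm
d_ef = 102.6 + 1.0*7 = 109.6 mm

109.6 mm


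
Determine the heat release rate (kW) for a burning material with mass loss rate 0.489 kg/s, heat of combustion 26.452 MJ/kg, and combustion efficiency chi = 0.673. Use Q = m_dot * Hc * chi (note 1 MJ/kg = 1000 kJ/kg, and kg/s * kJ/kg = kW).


Hc = 26.452 MJ/kg = 26.452 * 1000 kJ/kg = 26452 kJ/kg
Q = 0.489 kg/s * 26452 kJ/kg * 0.673 = 8705.3 kW

8705.3 kW


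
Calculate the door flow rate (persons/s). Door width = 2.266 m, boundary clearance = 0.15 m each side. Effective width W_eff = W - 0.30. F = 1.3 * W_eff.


W_eff = 2.266 - 0.30 = 1.966 m
F = 1.3 * 1.966 = 2.5558 persons/s

2.5558 persons/s


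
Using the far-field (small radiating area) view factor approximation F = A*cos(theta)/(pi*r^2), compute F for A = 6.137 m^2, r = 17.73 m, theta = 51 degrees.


cos(51 deg) = 0.62932
pi*r^2 = 987.57
F = 6.137 * 0.62932 / 987.57 = 0.0039108

0.0039108


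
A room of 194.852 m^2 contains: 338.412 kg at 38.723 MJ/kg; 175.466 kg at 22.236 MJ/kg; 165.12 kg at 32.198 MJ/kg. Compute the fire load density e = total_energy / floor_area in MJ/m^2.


Total energy = 338.412*38.723 + 175.466*22.236 + 165.12*32.198
= 13104.33 + 3901.662 + 5316.534
= 22322.52 MJ
e = 22322.52 / 194.852 = 114.56 MJ/m^2

114.56 MJ/m^2


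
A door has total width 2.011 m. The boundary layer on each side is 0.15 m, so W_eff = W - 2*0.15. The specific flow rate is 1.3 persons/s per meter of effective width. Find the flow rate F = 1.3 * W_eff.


W_eff = 2.011 - 0.30 = 1.711 m
F = 1.3 * 1.711 = 2.2243 persons/s

2.2243 persons/s


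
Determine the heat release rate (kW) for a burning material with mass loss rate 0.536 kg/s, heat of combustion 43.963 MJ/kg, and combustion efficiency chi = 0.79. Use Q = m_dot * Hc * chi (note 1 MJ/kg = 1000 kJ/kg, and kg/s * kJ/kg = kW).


Hc = 43.963 MJ/kg = 43.963 * 1000 kJ/kg = 43963 kJ/kg
Q = 0.536 kg/s * 43963 kJ/kg * 0.79 = 18616 kW

18616 kW


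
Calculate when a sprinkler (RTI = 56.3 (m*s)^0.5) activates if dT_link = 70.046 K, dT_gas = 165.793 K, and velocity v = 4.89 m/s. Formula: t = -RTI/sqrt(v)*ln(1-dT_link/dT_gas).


dT_link/dT_gas = 0.42249
ln(1 - 0.42249) = -0.54903
t = -56.3 / sqrt(4.89) * -0.54903 = 13.978 s

13.978 s


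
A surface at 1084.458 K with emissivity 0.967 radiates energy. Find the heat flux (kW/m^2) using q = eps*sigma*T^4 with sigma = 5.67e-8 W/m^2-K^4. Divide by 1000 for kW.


T^4 = 1.3831e+12
q = 0.967 * 5.67e-8 * 1.3831e+12 / 1000 = 75.833 kW/m^2

75.833 kW/m^2


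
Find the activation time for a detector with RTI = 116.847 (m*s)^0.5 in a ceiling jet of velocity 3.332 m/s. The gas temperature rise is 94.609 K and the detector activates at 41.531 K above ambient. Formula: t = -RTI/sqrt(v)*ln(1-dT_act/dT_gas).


dT_act/dT_gas = 0.43898
ln(1 - 0.43898) = -0.57799
t = -116.847 / sqrt(3.332) * -0.57799 = 36.999 s

36.999 s


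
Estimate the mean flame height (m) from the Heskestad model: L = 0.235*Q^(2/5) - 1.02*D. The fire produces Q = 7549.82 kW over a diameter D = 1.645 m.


Q^(2/5) = 35.577
0.235 * Q^(2/5) = 8.3607
1.02 * D = 1.6779
L = 6.6828 m

6.6828 m


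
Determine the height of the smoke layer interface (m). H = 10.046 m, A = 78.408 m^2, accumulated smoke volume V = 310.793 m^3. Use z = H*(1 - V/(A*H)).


V/(A*H) = 0.39456
1 - 0.39456 = 0.60544
z = 10.046 * 0.60544 = 6.0822 m

6.0822 m


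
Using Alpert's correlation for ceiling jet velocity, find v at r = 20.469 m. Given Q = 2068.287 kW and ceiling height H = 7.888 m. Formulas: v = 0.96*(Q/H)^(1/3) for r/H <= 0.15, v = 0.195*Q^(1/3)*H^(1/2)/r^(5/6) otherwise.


r/H = 20.469 / 7.888 = 2.5950
r/H > 0.15, so v = 0.195*Q^(1/3)*H^(1/2)/r^(5/6)
Q^(1/3) = 12.741
H^(1/2) = 2.8086
r^(5/6) = 12.376
v = 0.195 * 12.741 * 2.8086 / 12.376 = 0.56382 m/s

0.56382 m/s


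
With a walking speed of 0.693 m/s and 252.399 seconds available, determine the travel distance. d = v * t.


d = 0.693 * 252.399 = 174.91 m

174.91 m


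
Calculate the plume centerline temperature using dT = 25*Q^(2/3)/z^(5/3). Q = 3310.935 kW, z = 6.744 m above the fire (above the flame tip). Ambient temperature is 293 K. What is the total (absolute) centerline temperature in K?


Q^(2/3) = 222.14
z^(5/3) = 24.073
dT = 25 * 222.14 / 24.073 = 230.70 K
T = 293 + 230.70 = 523.70 K

523.70 K


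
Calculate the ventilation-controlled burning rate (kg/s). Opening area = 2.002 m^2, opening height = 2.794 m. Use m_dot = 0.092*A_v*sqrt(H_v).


sqrt(H_v) = 1.6715
m_dot = 0.092 * 2.002 * 1.6715 = 0.30787 kg/s

0.30787 kg/s


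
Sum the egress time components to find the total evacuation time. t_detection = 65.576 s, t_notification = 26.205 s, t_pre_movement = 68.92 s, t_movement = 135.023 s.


Total = 65.576 + 26.205 + 68.92 + 135.023 = 295.724 s

295.724 s


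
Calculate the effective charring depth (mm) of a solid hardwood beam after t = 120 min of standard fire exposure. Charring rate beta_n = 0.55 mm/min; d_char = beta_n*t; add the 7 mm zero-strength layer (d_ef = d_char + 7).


d_char = 0.55 * 120 = 66 mm
d_ef = 66 + 1.0*7 = 73 mm

73 mm
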